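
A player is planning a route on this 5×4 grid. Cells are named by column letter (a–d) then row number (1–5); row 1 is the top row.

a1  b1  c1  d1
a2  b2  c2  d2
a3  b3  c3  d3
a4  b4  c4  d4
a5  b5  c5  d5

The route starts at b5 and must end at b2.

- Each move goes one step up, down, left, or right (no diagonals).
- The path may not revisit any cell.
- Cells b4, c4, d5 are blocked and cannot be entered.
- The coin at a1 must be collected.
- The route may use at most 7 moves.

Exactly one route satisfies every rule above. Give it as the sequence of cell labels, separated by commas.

The budget equals the shortest possible length, so every move has to be on a shortest route through the required cells.
Route from b5: left to a5, 4× up (reaching a1), right to b1, down to b2 — 7 moves in all.
Check: all required cells visited; 7 ≤ 7 moves.

b5, a5, a4, a3, a2, a1, b1, b2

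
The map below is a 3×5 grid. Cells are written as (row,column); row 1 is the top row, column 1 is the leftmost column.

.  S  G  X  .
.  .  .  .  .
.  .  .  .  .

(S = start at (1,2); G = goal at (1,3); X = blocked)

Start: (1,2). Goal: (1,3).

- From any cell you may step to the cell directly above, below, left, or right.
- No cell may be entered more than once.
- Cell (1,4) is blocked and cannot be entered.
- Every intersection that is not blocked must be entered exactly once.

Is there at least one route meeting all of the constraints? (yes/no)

no

Cell (1,5) has only one open neighbour but is neither the start nor the goal, so a Hamiltonian route would have to both enter and leave it through the same neighbour — impossible without revisiting.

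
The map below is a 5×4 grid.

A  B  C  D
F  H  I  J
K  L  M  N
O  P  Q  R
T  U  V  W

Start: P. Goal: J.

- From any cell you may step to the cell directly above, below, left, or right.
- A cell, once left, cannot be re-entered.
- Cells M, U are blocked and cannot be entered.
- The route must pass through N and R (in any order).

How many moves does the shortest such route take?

4

Any route passes through N and R in some order between P and J. Summing Manhattan distances along each leg and taking the cheapest ordering (P → R → N → J) gives a lower bound of 2 + 1 + 1 = 4 moves.
A route of 4 moves achieves this: P → Q → R → N → J.
Since 4 matches the lower bound, it is optimal.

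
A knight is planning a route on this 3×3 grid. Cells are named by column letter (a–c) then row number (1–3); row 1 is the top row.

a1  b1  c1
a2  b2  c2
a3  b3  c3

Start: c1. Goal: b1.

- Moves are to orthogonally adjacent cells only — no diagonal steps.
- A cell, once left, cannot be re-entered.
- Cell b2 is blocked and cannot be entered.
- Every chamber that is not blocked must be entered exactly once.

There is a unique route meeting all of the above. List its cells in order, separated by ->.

Need to visit all 8 open cells exactly once, starting at c1 and ending at b1.
Cell a3 has only two open neighbours (a2 and b3), so the path must pass straight through it: one of those is the cell it's entered from and the other is where it exits.
Route from c1: 2× down (reaching c3), 2× left (reaching a3), 2× up (reaching a1), right to b1 — 7 moves in all.
Check: all 8 open cells covered.

c1 -> c2 -> c3 -> b3 -> a3 -> a2 -> a1 -> b1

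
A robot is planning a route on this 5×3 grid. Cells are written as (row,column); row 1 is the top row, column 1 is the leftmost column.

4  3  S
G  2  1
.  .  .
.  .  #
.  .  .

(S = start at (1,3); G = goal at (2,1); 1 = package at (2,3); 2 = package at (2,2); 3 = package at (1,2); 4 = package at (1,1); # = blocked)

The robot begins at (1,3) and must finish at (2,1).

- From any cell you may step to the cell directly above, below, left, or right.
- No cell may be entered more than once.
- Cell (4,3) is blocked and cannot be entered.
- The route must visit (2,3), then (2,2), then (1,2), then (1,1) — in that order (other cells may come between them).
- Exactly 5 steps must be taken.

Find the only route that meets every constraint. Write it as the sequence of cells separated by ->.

The waypoints must appear in the order (2,3), (2,2), (1,2), (1,1), with no cell reused.
Route from (1,3): down to (2,3), left to (2,2), up to (1,2), left to (1,1), down to (2,1) — 5 moves in all.
Check: order respected (1 at step 1, 2 at step 2, 3 at step 3, 4 at step 4); 5 moves as required.

(1,3) -> (2,3) -> (2,2) -> (1,2) -> (1,1) -> (2,1)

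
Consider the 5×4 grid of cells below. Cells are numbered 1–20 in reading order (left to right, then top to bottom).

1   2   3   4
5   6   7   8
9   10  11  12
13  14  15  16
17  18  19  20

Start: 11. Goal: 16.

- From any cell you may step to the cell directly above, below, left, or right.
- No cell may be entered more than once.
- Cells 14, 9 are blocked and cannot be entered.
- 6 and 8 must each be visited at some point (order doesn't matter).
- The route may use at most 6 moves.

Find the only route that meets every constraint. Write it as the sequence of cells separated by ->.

11 -> 10 -> 6 -> 7 -> 8 -> 12 -> 16

The budget equals the shortest possible length, so every move has to be on a shortest route through the required cells.
Route from 11: left 1 to 10, up 1 to 6, right 2 to 8, down 2 to 16 — 6 moves in all.
Check: all required cells visited; 6 ≤ 6 moves.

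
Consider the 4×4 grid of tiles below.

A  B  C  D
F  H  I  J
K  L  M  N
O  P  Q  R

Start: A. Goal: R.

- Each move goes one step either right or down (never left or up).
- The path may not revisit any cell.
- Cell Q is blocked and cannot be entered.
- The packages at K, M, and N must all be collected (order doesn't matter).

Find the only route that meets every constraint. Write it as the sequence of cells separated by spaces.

Moves only go right or down, so the column and row indices never decrease.
Route from A: down 2 to K, right 3 to N, down 1 to R — 6 moves in all.
Check: all required cells visited.

A F K L M N R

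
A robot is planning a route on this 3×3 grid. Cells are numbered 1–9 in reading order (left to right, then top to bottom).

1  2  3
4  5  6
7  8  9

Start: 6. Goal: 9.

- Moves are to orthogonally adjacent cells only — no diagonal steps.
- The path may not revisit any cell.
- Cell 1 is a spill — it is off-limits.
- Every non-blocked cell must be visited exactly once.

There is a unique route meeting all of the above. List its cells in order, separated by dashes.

Need to visit all 8 open cells exactly once, starting at 6 and ending at 9.
Cell 2 has only two open neighbours (5 and 3), so the path must pass straight through it: one of those is the cell it's entered from and the other is where it exits.
Route from 6: up 1 to 3, left 1 to 2, down 1 to 5, left 1 to 4, down 1 to 7, right 2 to 9 — 7 moves in all.
Check: all 8 open cells covered.

6 - 3 - 2 - 5 - 4 - 7 - 8 - 9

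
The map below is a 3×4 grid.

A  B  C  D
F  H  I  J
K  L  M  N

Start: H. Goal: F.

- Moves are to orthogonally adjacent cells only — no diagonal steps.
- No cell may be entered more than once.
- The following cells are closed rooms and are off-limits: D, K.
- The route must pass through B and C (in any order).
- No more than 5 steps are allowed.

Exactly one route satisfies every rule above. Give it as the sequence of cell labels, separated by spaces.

H I C B A F

The budget equals the shortest possible length, so every move has to be on a shortest route through the required cells.
Route from H: right 1 to I, up 1 to C, left 2 to A, down 1 to F — 5 moves in all.
Check: all required cells visited; 5 ≤ 5 moves.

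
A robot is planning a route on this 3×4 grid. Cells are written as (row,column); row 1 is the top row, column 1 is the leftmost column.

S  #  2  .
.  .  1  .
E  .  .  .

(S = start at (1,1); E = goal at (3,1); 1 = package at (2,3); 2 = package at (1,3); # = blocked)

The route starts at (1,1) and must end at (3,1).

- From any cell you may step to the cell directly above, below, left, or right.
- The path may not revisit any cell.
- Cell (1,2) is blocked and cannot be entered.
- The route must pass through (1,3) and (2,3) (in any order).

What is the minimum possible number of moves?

10

Any route passes through (1,3) and (2,3) in some order between (1,1) and (3,1). Summing Manhattan distances along each leg and taking the cheapest ordering ((1,1) → (1,3) → (2,3) → (3,1)) gives a lower bound of 2 + 1 + 3 = 6 moves.
That bound ignores the blocked cells. Measuring each leg by the fewest moves that actually steer around them ((1,1)→(2,3): 3; (2,3)→(1,3): 1; (1,3)→(3,1): 4) raises the lower bound to 8.
The shortest route satisfying every rule uses 10 moves: (1,1) → (2,1) → (2,2) → (2,3) → (1,3) → (1,4) → (2,4) → (3,4) → (3,3) → (3,2) → (3,1).
The bound of 8 isn't tight here; checking systematically, no route of length 8 through 9 satisfies every constraint, so 10 is the minimum.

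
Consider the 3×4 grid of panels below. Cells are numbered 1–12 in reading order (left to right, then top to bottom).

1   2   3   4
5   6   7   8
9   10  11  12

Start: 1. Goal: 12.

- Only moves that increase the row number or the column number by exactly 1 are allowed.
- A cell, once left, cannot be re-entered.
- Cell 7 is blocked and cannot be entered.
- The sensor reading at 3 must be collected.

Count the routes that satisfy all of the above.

1

A right/down-only route from 1 to 12 makes exactly 2 down-moves and 3 right-moves in some order.
With no other constraints that would be C(5,2) = 10 routes.
Split at 3 and multiply the segment counts (each segment already excludes blocked cells): 1→3: 1; 3→12: 1; product = 1.
That gives 1 route.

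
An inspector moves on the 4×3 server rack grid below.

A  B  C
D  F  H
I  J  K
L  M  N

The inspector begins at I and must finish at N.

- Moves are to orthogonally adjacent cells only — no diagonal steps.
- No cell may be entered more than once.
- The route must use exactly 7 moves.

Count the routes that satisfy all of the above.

Need simple routes of exactly 7 moves from I to N (Manhattan distance 3, so 2 moves are spent on a detour and 2 undoing it).
Enumerating: I D A B F J M N | I D A B F J K N | I D A B F H K N | I D A B C H K N | I D F B C H K N | I D F H K J M N | I L M J F H K N | I J F B C H K N.
That gives 8 routes.

8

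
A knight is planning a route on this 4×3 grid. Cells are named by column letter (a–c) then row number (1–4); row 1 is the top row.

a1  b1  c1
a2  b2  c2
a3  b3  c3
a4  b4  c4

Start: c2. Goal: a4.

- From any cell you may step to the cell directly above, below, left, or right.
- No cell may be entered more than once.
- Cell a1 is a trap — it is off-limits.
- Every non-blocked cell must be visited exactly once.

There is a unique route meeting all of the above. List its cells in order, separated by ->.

Need to visit all 11 open cells exactly once, starting at c2 and ending at a4.
Cell b1 has only two open neighbours (b2 and c1), so the path must pass straight through it: one of those is the cell it's entered from and the other is where it exits.
Route from c2: up to c1, left to b1, down to b2, left to a2, down to a3, 2× right (reaching c3), down to c4, 2× left (reaching a4) — 10 moves in all.
Check: all 11 open cells covered.

c2 -> c1 -> b1 -> b2 -> a2 -> a3 -> b3 -> c3 -> c4 -> b4 -> a4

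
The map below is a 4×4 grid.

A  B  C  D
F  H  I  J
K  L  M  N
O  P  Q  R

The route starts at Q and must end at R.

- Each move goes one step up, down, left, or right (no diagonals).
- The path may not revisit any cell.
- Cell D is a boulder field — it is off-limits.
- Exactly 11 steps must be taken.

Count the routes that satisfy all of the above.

Need simple routes of exactly 11 moves from Q to R (Manhattan distance 1, so 5 moves are spent on a detour and 5 undoing it).
Branch systematically from the start, pruning whenever the remaining move budget drops below the Manhattan distance to R or differs from it in parity. Grouping the completions by first move — via M: 5; via P: 18 (no valid completion starts via R) — and summing: 5 + 18 = 23.
That gives 23 routes.

23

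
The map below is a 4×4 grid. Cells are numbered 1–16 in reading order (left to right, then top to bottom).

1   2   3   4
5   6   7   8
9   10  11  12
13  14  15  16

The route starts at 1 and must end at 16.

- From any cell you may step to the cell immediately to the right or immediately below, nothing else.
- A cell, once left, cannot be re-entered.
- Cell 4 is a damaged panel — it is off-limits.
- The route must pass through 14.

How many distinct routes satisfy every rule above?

A right/down-only route from 1 to 16 makes exactly 3 down-moves and 3 right-moves in some order.
With no other constraints that would be C(6,3) = 20 routes.
Split at 14 and multiply the segment counts (each segment already excludes blocked cells): 1→14: 4; 14→16: 1; product = 4.
That gives 4 routes.

4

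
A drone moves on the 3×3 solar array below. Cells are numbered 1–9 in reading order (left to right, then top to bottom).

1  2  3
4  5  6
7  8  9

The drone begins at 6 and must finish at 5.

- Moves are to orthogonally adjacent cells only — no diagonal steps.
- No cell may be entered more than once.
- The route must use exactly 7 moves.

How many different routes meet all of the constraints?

2

Need simple routes of exactly 7 moves from 6 to 5 (Manhattan distance 1, so 3 moves are spent on a detour and 3 undoing it).
Enumerating: 6 3 2 1 4 7 8 5 | 6 9 8 7 4 1 2 5.
That gives 2 routes.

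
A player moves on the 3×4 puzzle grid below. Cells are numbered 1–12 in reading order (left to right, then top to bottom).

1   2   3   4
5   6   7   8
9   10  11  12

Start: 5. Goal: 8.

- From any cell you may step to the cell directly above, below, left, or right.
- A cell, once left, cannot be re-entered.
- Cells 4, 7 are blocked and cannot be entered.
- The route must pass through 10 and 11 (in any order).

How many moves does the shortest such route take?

Any route passes through 10 and 11 in some order between 5 and 8. Summing Manhattan distances along each leg and taking the cheapest ordering (5 → 10 → 11 → 8) gives a lower bound of 2 + 1 + 2 = 5 moves.
A route of 5 moves achieves this: 5 → 9 → 10 → 11 → 12 → 8.
Since 5 matches the lower bound, it is optimal.

5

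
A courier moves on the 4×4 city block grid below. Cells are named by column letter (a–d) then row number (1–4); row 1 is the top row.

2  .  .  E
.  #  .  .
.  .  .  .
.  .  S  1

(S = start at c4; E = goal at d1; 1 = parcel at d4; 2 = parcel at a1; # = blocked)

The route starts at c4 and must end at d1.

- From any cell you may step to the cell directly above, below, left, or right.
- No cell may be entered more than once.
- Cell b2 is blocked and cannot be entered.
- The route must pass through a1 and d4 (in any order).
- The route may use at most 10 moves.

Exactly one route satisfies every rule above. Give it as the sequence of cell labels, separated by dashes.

c4 - d4 - d3 - c3 - b3 - a3 - a2 - a1 - b1 - c1 - d1

The budget equals the shortest possible length, so every move has to be on a shortest route through the required cells.
Route from c4: right 1 to d4, up 1 to d3, left 3 to a3, up 2 to a1, right 3 to d1 — 10 moves in all.
Check: all required cells visited; 10 ≤ 10 moves.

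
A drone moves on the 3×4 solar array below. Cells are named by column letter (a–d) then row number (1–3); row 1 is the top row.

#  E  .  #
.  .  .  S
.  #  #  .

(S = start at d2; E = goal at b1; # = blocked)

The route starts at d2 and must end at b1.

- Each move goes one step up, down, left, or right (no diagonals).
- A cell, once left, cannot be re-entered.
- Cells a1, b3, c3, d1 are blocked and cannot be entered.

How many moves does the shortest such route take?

3

The Manhattan distance from d2 to b1 is |2−1| + |4−2| = 3, so at least 3 moves are needed.
A route of 3 moves achieves this: d2 → c2 → c1 → b1.
Since 3 matches the lower bound, it is optimal.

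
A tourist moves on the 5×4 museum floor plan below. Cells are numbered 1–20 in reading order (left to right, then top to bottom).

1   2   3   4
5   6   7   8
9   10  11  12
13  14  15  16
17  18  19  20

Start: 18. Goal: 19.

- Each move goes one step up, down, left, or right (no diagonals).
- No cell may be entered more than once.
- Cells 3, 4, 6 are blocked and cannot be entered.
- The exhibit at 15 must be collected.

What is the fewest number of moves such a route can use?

3

Any route passes through 15 somewhere between 18 and 19. Summing Manhattan distances along the two legs (18 → 15 → 19) gives a lower bound of 2 + 1 = 3 moves.
A route of 3 moves achieves this: 18 → 14 → 15 → 19.
Since 3 matches the lower bound, it is optimal.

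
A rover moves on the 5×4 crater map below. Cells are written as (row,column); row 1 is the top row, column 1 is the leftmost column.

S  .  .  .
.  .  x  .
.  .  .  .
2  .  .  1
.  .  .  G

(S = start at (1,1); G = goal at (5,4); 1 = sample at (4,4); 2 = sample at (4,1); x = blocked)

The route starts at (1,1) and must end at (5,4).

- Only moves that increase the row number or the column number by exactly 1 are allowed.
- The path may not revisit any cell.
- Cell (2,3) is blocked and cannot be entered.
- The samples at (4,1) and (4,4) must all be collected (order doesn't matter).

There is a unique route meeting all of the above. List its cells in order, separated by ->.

Moves only go right or down, so the column and row indices never decrease.
Route from (1,1): 3× down (reaching (4,1)), 3× right (reaching (4,4)), down to (5,4) — 7 moves in all.
Check: all required cells visited.

(1,1) -> (2,1) -> (3,1) -> (4,1) -> (4,2) -> (4,3) -> (4,4) -> (5,4)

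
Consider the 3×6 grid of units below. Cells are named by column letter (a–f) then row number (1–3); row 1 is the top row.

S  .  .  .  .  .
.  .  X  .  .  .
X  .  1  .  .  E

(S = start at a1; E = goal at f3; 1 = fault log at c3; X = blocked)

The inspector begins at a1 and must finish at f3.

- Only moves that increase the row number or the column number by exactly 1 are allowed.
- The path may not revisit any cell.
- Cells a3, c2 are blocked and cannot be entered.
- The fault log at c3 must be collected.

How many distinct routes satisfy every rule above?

2

A right/down-only route from a1 to f3 makes exactly 2 down-moves and 5 right-moves in some order.
With no other constraints that would be C(7,2) = 21 routes.
Split at c3 and multiply the segment counts (each segment already excludes blocked cells): a1→c3: 2; c3→f3: 1; product = 2.
That gives 2 routes.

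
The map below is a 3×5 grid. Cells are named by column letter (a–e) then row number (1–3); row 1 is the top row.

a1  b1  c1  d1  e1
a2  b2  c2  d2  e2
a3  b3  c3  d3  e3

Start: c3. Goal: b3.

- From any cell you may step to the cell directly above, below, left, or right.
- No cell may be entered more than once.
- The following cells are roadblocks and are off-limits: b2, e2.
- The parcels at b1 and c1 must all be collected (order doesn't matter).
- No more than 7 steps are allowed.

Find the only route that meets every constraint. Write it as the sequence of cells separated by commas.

The 7-move cap with required stops at b1, c1 leaves no slack for detours.
Route from c3: up 2 to c1, left 2 to a1, down 2 to a3, right 1 to b3 — 7 moves in all.
Check: all required cells visited; 7 ≤ 7 moves.

c3, c2, c1, b1, a1, a2, a3, b3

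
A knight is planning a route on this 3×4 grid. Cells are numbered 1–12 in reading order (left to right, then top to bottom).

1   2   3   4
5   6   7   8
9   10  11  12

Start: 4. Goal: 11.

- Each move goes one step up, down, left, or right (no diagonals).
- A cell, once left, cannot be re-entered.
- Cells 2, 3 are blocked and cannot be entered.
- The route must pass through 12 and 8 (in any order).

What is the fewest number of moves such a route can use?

3

Any route passes through 12 and 8 in some order between 4 and 11. Summing Manhattan distances along each leg and taking the cheapest ordering (4 → 8 → 12 → 11) gives a lower bound of 1 + 1 + 1 = 3 moves.
A route of 3 moves achieves this: 4 → 8 → 12 → 11.
Since 3 matches the lower bound, it is optimal.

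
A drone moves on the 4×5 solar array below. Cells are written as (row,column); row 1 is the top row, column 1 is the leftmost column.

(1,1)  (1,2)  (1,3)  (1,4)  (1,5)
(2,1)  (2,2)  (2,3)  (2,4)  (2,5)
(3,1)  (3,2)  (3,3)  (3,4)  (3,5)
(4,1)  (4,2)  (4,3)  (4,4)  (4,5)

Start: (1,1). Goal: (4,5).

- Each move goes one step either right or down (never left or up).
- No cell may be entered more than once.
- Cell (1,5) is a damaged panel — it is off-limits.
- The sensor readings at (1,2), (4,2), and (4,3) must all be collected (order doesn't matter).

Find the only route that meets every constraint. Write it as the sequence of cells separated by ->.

(1,1) -> (1,2) -> (2,2) -> (3,2) -> (4,2) -> (4,3) -> (4,4) -> (4,5)

Moves only go right or down, so the column and row indices never decrease.
Route from (1,1): right 1 to (1,2), down 3 to (4,2), right 3 to (4,5) — 7 moves in all.
Check: all required cells visited.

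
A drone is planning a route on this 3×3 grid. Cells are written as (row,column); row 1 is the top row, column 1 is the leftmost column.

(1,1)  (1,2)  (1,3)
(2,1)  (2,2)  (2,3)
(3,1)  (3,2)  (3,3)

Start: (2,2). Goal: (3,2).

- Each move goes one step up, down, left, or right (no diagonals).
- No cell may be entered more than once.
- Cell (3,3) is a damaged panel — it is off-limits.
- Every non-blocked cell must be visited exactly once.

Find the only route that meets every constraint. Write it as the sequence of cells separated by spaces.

(2,2) (2,3) (1,3) (1,2) (1,1) (2,1) (3,1) (3,2)

Need to visit all 8 open cells exactly once, starting at (2,2) and ending at (3,2).
Route from (2,2): right 1 to (2,3), up 1 to (1,3), left 2 to (1,1), down 2 to (3,1), right 1 to (3,2) — 7 moves in all.
Check: all 8 open cells covered.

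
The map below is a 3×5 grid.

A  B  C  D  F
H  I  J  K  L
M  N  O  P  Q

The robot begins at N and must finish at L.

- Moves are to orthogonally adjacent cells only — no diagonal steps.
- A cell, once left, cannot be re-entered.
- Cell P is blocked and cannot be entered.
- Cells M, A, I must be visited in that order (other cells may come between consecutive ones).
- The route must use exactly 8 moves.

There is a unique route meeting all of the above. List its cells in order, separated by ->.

The waypoints must appear in the order M, A, I, with no cell reused.
Route from N: left 1 to M, up 2 to A, right 1 to B, down 1 to I, right 3 to L — 8 moves in all.
Check: order respected (M at step 1, A at step 3, I at step 5); 8 moves as required.

N -> M -> H -> A -> B -> I -> J -> K -> L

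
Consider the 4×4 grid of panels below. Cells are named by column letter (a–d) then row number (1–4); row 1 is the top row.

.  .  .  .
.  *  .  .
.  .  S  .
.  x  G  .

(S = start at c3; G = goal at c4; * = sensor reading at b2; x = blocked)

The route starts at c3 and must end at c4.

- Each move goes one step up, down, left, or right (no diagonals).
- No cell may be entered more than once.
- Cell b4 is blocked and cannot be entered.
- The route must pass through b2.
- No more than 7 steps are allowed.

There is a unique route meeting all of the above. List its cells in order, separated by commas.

The 7-move cap with required stops at b2 leaves no slack for detours.
Route from c3: left 1 to b3, up 1 to b2, right 2 to d2, down 2 to d4, left 1 to c4 — 7 moves in all.
Check: all required cells visited; 7 ≤ 7 moves.

c3, b3, b2, c2, d2, d3, d4, c4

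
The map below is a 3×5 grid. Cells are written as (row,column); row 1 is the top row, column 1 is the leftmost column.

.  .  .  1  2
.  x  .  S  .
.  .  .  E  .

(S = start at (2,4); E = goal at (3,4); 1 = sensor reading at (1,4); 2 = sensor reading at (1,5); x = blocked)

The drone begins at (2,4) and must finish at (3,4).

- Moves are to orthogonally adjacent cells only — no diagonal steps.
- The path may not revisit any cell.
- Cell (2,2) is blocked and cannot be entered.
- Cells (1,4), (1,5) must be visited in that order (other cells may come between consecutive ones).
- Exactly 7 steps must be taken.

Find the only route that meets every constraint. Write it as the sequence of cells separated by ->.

The waypoints must appear in the order (1,4), (1,5), with no cell reused.
Route from (2,4): left to (2,3), up to (1,3), 2× right (reaching (1,5)), 2× down (reaching (3,5)), left to (3,4) — 7 moves in all.
Check: order respected (1 at step 3, 2 at step 4); 7 moves as required.

(2,4) -> (2,3) -> (1,3) -> (1,4) -> (1,5) -> (2,5) -> (3,5) -> (3,4)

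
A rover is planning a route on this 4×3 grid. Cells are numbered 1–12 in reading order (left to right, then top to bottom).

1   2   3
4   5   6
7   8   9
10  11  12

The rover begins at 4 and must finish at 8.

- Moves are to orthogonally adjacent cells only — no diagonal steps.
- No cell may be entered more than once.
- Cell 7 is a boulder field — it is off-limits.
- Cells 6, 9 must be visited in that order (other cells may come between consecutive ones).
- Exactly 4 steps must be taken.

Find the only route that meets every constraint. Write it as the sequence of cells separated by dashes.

4 - 5 - 6 - 9 - 8

The waypoints must appear in the order 6, 9, with no cell reused.
Route from 4: 2× right (reaching 6), down to 9, left to 8 — 4 moves in all.
Check: order respected (6 at step 2, 9 at step 3); 4 moves as required.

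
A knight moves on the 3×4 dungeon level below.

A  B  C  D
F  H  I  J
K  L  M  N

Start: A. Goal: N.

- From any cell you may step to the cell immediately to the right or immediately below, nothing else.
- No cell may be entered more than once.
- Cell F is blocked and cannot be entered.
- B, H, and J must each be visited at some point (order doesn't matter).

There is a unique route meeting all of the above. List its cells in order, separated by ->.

Moves only go right or down, so the column and row indices never decrease.
Route from A: right to B, down to H, 2× right (reaching J), down to N — 5 moves in all.
Check: all required cells visited.

A -> B -> H -> I -> J -> N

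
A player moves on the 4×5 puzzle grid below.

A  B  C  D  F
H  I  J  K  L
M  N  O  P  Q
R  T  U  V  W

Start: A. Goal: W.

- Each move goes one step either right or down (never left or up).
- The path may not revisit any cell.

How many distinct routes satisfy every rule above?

35

A right/down-only route from A to W makes exactly 3 down-moves and 4 right-moves in some order.
With no other constraints that would be C(7,3) = 35 routes.
That gives 35 routes.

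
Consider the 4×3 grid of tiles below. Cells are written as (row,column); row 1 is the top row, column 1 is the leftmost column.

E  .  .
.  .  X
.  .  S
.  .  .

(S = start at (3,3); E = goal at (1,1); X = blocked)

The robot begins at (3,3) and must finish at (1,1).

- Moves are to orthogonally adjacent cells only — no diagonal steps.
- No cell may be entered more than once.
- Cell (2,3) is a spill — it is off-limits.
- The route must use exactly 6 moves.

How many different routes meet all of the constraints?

6

Need simple routes of exactly 6 moves from (3,3) to (1,1) (Manhattan distance 4, so 1 moves are spent on a detour and 1 undoing it).
Enumerating: (3,3) (4,3) (4,2) (3,2) (2,2) (1,2) (1,1) | (3,3) (4,3) (4,2) (3,2) (2,2) (2,1) (1,1) | (3,3) (4,3) (4,2) (3,2) (3,1) (2,1) (1,1) | (3,3) (4,3) (4,2) (4,1) (3,1) (2,1) (1,1) | (3,3) (3,2) (4,2) (4,1) (3,1) (2,1) (1,1) | (3,3) (3,2) (3,1) (2,1) (2,2) (1,2) (1,1).
That gives 6 routes.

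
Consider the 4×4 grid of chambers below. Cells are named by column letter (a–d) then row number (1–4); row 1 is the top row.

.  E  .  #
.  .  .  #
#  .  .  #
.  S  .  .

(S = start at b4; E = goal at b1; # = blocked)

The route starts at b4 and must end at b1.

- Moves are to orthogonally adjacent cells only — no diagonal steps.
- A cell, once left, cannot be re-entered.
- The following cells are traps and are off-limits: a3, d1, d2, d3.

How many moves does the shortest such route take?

The Manhattan distance from b4 to b1 is |4−1| + |2−2| = 3, so at least 3 moves are needed.
A route of 3 moves achieves this: b4 → b3 → b2 → b1.
Since 3 matches the lower bound, it is optimal.

3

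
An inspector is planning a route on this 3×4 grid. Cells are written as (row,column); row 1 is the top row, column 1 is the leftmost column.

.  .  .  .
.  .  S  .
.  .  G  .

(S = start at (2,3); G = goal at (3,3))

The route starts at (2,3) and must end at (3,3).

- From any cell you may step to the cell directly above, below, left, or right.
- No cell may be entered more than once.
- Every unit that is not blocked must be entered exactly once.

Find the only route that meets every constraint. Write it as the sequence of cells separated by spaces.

Need to visit all 12 open cells exactly once, starting at (2,3) and ending at (3,3).
Cell (3,1) has only two open neighbours ((2,1) and (3,2)), so the path must pass straight through it: one of those is the cell it's entered from and the other is where it exits.
Route from (2,3): left to (2,2), down to (3,2), left to (3,1), 2× up (reaching (1,1)), 3× right (reaching (1,4)), 2× down (reaching (3,4)), left to (3,3) — 11 moves in all.
Check: all 12 open cells covered.

(2,3) (2,2) (3,2) (3,1) (2,1) (1,1) (1,2) (1,3) (1,4) (2,4) (3,4) (3,3)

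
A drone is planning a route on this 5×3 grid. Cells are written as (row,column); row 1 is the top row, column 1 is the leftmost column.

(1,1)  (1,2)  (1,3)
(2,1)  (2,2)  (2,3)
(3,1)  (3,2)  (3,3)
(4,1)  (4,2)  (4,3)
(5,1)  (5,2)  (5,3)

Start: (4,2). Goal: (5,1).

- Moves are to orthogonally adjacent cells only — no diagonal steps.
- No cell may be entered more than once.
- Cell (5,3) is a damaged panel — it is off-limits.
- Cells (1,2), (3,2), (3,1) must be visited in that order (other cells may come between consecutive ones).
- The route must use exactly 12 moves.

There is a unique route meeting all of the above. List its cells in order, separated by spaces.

The waypoints must appear in the order (1,2), (3,2), (3,1), with no cell reused.
Route from (4,2): right to (4,3), 3× up (reaching (1,3)), 2× left (reaching (1,1)), down to (2,1), right to (2,2), down to (3,2), left to (3,1), 2× down (reaching (5,1)) — 12 moves in all.
Check: order respected ((1,2) at step 5, (3,2) at step 9, (3,1) at step 10); 12 moves as required.

(4,2) (4,3) (3,3) (2,3) (1,3) (1,2) (1,1) (2,1) (2,2) (3,2) (3,1) (4,1) (5,1)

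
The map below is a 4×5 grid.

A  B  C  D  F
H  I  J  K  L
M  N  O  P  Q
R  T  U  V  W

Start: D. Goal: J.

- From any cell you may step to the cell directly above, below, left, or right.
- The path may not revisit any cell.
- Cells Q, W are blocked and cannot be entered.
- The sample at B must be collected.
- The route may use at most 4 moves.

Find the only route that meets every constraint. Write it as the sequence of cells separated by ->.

D -> C -> B -> I -> J

The 4-move cap with required stops at B leaves no slack for detours.
Route from D: 2× left (reaching B), down to I, right to J — 4 moves in all.
Check: all required cells visited; 4 ≤ 4 moves.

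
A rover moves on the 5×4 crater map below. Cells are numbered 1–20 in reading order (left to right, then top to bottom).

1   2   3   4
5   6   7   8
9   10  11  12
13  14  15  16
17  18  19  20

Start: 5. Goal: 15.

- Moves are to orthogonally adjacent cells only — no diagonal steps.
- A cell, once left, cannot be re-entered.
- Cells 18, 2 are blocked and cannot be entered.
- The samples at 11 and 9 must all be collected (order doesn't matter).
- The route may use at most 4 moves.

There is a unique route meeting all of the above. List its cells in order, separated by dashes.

5 - 9 - 10 - 11 - 15

The 4-move cap with required stops at 11, 9 leaves no slack for detours.
Route from 5: down 1 to 9, right 2 to 11, down 1 to 15 — 4 moves in all.
Check: all required cells visited; 4 ≤ 4 moves.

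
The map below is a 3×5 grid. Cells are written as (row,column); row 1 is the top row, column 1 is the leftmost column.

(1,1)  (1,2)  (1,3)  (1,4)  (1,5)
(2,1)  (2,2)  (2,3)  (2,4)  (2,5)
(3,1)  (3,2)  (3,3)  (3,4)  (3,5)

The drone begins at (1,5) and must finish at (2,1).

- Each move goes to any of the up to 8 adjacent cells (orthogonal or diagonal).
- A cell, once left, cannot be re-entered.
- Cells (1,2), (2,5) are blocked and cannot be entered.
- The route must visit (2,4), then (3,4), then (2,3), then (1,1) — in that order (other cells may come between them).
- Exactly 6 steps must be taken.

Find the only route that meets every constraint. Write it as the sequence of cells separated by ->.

The waypoints must appear in the order (2,4), (3,4), (2,3), (1,1), with no cell reused.
Route from (1,5): down-left to (2,4), down to (3,4), up-left to (2,3), left to (2,2), up-left to (1,1), down to (2,1) — 6 moves in all.
Check: order respected ((2,4) at step 1, (3,4) at step 2, (2,3) at step 3, (1,1) at step 5); 6 moves as required.

(1,5) -> (2,4) -> (3,4) -> (2,3) -> (2,2) -> (1,1) -> (2,1)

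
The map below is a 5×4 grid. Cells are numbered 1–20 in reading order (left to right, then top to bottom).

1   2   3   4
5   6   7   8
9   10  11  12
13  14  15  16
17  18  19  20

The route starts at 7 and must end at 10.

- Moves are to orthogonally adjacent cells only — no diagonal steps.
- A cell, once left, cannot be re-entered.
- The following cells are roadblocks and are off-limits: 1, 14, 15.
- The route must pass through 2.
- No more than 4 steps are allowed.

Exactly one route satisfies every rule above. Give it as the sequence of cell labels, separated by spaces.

7 3 2 6 10

The 4-move cap with required stops at 2 leaves no slack for detours.
Route from 7: up 1 to 3, left 1 to 2, down 2 to 10 — 4 moves in all.
Check: all required cells visited; 4 ≤ 4 moves.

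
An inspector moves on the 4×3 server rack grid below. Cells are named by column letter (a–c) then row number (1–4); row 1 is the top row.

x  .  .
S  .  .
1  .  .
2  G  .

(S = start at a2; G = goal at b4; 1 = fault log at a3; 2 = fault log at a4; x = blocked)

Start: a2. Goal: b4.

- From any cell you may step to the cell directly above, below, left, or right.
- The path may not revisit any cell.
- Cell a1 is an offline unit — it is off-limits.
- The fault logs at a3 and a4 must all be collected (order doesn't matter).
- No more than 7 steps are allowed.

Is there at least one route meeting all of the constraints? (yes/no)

One route that works: a2 → a3 → a4 → b4.

yes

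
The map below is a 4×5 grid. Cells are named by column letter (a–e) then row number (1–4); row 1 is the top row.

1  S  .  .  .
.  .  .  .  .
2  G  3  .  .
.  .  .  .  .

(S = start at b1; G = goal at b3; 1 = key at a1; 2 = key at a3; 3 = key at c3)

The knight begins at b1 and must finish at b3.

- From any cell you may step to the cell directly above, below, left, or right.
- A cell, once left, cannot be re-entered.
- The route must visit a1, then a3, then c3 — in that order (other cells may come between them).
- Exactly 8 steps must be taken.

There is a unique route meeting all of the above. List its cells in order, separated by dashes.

The waypoints must appear in the order a1, a3, c3, with no cell reused.
Route from b1: left 1 to a1, down 3 to a4, right 2 to c4, up 1 to c3, left 1 to b3 — 8 moves in all.
Check: order respected (1 at step 1, 2 at step 3, 3 at step 7); 8 moves as required.

b1 - a1 - a2 - a3 - a4 - b4 - c4 - c3 - b3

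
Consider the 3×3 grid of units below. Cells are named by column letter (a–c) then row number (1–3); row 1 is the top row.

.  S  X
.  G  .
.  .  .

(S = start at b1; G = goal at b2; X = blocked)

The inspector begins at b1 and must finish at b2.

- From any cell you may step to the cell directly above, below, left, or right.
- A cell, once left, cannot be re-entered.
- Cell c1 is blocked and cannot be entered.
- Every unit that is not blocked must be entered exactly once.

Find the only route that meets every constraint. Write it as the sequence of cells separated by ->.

b1 -> a1 -> a2 -> a3 -> b3 -> c3 -> c2 -> b2

Need to visit all 8 open cells exactly once, starting at b1 and ending at b2.
Route from b1: left to a1, 2× down (reaching a3), 2× right (reaching c3), up to c2, left to b2 — 7 moves in all.
Check: all 8 open cells covered.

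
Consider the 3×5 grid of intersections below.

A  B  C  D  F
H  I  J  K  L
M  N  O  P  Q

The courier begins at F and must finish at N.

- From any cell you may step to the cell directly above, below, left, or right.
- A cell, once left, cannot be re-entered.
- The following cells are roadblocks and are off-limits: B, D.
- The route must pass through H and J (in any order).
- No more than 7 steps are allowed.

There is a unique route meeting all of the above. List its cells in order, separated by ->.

The budget equals the shortest possible length, so every move has to be on a shortest route through the required cells.
Route from F: down to L, 4× left (reaching H), down to M, right to N — 7 moves in all.
Check: all required cells visited; 7 ≤ 7 moves.

F -> L -> K -> J -> I -> H -> M -> N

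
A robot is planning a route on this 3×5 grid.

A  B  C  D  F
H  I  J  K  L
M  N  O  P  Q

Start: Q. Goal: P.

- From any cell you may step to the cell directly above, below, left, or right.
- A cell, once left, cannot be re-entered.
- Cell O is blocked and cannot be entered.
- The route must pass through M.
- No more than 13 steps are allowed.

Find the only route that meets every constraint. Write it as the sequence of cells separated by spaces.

The 13-move cap with required stops at M leaves no slack for detours.
Route from Q: up 2 to F, left 4 to A, down 2 to M, right 1 to N, up 1 to I, right 2 to K, down 1 to P — 13 moves in all.
Check: all required cells visited; 13 ≤ 13 moves.

Q L F D C B A H M N I J K P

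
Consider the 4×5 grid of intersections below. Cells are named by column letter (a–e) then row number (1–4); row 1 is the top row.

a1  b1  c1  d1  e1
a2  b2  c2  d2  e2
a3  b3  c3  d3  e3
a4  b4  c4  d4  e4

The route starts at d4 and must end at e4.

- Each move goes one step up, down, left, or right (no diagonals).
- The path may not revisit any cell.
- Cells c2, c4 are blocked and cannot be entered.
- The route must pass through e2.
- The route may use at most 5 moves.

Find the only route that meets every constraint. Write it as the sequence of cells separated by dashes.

d4 - d3 - d2 - e2 - e3 - e4

The 5-move cap with required stops at e2 leaves no slack for detours.
Route from d4: 2× up (reaching d2), right to e2, 2× down (reaching e4) — 5 moves in all.
Check: all required cells visited; 5 ≤ 5 moves.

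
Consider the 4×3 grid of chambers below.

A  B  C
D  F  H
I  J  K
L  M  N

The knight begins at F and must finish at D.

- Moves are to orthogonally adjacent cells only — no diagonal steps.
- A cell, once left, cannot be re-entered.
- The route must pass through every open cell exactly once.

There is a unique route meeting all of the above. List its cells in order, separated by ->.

Need to visit all 12 open cells exactly once, starting at F and ending at D.
Route from F: down to J, left to I, down to L, 2× right (reaching N), 3× up (reaching C), 2× left (reaching A), down to D — 11 moves in all.
Check: all 12 open cells covered.

F -> J -> I -> L -> M -> N -> K -> H -> C -> B -> A -> D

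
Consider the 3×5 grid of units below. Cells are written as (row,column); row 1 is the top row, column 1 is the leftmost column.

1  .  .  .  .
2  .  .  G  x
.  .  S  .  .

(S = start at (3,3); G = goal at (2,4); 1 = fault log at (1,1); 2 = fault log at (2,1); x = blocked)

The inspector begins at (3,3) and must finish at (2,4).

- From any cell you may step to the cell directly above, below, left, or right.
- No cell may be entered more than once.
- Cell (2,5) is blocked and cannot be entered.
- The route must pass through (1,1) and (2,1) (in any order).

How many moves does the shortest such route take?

8

Any route passes through (1,1) and (2,1) in some order between (3,3) and (2,4). Summing Manhattan distances along each leg and taking the cheapest ordering ((3,3) → (1,1) → (2,1) → (2,4)) gives a lower bound of 4 + 1 + 3 = 8 moves.
A route of 8 moves achieves this: (3,3) → (2,3) → (2,2) → (2,1) → (1,1) → (1,2) → (1,3) → (1,4) → (2,4).
Since 8 matches the lower bound, it is optimal.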